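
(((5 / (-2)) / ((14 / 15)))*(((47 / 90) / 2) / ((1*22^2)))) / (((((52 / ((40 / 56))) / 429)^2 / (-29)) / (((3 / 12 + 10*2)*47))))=1945852875 / 1404928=1385.02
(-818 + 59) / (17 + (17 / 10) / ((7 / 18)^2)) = -16905 / 629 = -26.88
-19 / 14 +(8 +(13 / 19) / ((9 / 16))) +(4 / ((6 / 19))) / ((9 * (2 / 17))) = 142363 / 7182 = 19.82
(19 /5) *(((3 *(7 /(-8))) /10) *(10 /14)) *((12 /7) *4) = -171 /35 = -4.89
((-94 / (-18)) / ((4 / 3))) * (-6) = -47 / 2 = -23.50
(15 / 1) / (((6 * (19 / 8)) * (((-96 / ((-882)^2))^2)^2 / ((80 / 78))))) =147177848790327708675 / 31616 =4655169812447106.17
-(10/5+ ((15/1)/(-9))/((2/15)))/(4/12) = 63/2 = 31.50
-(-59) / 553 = 59 / 553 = 0.11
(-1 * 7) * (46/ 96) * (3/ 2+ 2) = -1127/ 96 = -11.74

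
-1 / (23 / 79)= -79 / 23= -3.43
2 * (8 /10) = 8 /5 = 1.60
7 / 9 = 0.78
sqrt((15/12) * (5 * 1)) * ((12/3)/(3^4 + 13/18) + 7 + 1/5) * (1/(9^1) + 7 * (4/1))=749386/1471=509.44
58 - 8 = 50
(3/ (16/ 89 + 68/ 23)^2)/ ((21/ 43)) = 180178987/ 288514800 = 0.62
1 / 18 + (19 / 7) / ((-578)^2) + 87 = 1832283869 / 21047292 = 87.06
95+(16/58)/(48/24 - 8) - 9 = 7478/87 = 85.95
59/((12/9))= 177/4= 44.25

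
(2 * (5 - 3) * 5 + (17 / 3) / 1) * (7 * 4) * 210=150920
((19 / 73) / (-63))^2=0.00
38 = 38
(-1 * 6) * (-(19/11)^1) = 114/11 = 10.36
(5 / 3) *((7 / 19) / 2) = 0.31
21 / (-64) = -21 / 64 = -0.33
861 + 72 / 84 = 861.86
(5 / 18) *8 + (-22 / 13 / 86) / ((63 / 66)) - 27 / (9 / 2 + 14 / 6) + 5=4693225 / 1443897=3.25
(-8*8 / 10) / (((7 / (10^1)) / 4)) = -256 / 7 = -36.57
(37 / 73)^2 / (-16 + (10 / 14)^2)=-67081 / 4044711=-0.02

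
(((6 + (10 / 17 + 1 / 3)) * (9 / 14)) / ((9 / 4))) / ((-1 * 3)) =-706 / 1071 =-0.66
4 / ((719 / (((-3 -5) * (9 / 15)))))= -96 / 3595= -0.03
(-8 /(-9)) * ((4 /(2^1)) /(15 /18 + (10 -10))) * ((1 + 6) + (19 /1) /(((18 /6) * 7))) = 5312 /315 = 16.86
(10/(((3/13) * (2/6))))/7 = 130/7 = 18.57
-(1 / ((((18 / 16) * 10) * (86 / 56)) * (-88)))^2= -196 / 453051225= -0.00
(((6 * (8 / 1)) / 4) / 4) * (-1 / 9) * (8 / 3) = -8 / 9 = -0.89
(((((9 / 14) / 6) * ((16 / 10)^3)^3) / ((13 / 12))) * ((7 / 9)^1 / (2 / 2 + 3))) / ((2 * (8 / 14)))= 29360128 / 25390625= 1.16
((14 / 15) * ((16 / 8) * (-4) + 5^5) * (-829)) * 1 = -12058634 / 5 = -2411726.80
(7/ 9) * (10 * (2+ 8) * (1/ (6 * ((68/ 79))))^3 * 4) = 86281825/ 38203488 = 2.26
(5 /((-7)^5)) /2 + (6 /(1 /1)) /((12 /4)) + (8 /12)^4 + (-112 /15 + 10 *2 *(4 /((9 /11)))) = 92.51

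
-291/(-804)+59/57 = 21341/15276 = 1.40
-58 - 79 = -137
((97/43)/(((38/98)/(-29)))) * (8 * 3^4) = -89318376/817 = -109324.82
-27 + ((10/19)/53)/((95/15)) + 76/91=-45552943/1741103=-26.16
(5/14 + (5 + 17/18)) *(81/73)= 3573/511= 6.99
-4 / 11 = -0.36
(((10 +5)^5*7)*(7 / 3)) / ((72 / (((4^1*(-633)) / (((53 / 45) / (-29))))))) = 1138420828125 / 106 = 10739819133.25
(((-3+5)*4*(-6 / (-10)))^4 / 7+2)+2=349276 / 4375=79.83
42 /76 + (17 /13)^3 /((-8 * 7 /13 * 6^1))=502885 /1078896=0.47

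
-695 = -695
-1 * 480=-480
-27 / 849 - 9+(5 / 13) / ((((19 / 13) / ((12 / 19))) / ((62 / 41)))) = -36778596 / 4188683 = -8.78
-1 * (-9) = 9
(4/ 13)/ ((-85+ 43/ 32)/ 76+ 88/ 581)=-5651968/ 17437173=-0.32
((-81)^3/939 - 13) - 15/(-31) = -5613001/9703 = -578.48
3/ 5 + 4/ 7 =41/ 35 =1.17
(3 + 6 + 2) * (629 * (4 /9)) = 27676 /9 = 3075.11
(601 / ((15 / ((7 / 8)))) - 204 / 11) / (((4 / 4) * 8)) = 21797 / 10560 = 2.06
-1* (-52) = 52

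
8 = 8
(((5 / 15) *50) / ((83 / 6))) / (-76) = -25 / 1577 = -0.02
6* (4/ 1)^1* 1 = 24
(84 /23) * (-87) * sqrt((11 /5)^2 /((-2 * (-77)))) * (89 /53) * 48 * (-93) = 207388512 * sqrt(154) /6095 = 422251.64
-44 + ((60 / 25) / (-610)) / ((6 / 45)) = -13429 / 305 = -44.03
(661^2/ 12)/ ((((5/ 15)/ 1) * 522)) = 436921/ 2088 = 209.25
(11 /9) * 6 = 22 /3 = 7.33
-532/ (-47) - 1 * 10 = 62/ 47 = 1.32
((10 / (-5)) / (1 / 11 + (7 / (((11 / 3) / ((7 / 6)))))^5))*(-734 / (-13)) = -7565531776 / 3678268893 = -2.06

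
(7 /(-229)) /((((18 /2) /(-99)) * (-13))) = -0.03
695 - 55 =640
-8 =-8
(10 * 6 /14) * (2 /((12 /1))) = 5 /7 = 0.71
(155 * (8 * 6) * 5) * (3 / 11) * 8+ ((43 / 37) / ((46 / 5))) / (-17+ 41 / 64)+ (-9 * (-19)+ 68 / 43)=34278460950667 / 421441581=81336.21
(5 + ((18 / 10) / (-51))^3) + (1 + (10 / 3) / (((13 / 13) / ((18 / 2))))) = 36.00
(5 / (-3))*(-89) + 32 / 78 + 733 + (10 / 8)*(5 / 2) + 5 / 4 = 276469 / 312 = 886.12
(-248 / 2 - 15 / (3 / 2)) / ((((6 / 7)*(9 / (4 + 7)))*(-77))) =67 / 27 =2.48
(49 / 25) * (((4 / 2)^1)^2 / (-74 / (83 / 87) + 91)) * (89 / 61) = 0.85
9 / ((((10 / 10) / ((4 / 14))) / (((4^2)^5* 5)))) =13481691.43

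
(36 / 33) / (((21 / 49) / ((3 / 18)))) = 14 / 33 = 0.42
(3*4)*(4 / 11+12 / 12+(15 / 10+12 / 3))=906 / 11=82.36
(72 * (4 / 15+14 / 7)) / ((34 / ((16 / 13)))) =384 / 65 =5.91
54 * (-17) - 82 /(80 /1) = -36761 /40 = -919.02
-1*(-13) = 13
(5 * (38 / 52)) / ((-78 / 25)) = -2375 / 2028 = -1.17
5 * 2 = 10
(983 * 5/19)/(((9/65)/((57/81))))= 319475/243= 1314.71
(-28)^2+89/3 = 2441/3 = 813.67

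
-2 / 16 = -1 / 8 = -0.12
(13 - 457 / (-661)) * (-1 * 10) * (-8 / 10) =72400 / 661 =109.53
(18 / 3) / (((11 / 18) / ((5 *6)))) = 3240 / 11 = 294.55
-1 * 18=-18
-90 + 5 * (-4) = -110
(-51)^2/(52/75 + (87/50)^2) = 19507500/27907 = 699.02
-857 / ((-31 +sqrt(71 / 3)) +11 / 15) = 64275*sqrt(213) / 200791 +5836170 / 200791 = 33.74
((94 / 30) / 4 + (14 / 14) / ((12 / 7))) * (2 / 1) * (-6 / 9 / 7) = -0.26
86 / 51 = 1.69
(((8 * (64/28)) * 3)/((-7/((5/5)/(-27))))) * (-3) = -128/147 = -0.87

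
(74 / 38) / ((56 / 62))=1147 / 532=2.16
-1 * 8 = -8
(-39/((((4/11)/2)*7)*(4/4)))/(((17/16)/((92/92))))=-3432/119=-28.84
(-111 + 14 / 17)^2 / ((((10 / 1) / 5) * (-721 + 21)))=-3508129 / 404600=-8.67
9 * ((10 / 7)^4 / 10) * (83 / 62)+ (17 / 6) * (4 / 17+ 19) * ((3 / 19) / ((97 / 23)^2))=146417234673 / 26612208602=5.50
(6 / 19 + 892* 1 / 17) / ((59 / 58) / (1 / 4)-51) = -494450 / 439603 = -1.12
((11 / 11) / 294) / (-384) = -1 / 112896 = -0.00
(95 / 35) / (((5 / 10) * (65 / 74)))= 2812 / 455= 6.18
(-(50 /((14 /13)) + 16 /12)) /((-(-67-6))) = -1003 /1533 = -0.65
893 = 893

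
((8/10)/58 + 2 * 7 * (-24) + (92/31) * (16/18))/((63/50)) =-134856020/509733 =-264.56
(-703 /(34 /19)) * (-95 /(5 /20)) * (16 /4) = 10151320 /17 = 597136.47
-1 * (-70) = 70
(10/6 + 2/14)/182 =19/1911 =0.01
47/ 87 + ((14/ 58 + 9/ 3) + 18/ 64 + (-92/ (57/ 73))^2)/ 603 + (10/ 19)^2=23.85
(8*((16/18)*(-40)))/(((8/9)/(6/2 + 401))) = -129280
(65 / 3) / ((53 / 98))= 6370 / 159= 40.06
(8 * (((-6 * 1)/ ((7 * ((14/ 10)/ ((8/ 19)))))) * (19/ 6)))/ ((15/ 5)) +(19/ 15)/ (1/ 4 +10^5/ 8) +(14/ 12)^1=-10606291/ 10500210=-1.01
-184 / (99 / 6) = -368 / 33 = -11.15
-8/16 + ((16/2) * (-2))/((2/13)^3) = -8789/2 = -4394.50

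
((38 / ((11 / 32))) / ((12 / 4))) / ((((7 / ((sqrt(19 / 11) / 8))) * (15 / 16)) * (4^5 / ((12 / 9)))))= 19 * sqrt(209) / 228690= 0.00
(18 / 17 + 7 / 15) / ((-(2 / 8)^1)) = -1556 / 255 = -6.10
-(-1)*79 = 79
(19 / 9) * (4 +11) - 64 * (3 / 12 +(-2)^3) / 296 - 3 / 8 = 29275 / 888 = 32.97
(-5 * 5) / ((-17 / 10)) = 250 / 17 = 14.71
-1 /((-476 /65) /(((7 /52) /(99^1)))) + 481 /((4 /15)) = 48571385 /26928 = 1803.75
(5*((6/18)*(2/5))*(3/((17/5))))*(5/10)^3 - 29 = -1967/68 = -28.93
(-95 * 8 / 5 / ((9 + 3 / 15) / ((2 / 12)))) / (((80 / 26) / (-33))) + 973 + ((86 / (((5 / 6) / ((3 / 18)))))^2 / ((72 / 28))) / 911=18907840687 / 18857700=1002.66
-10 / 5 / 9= -2 / 9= -0.22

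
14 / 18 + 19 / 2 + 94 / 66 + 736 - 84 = 131413 / 198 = 663.70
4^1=4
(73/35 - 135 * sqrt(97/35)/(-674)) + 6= 27 * sqrt(3395)/4718 + 283/35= 8.42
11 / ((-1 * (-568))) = 11 / 568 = 0.02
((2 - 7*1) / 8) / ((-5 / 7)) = 7 / 8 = 0.88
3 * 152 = 456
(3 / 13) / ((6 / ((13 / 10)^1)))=0.05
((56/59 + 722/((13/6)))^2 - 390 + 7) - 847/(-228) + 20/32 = 29856659412995/268259784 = 111297.56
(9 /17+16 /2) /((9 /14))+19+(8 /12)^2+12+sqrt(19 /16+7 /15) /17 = sqrt(5955) /1020+6841 /153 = 44.79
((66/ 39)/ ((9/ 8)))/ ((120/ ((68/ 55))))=136/ 8775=0.02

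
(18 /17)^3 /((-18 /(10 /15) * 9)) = -24 /4913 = -0.00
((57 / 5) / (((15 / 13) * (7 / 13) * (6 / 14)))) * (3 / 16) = 3211 / 400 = 8.03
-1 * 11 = -11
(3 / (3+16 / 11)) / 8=33 / 392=0.08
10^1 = 10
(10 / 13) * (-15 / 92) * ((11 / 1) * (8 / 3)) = -1100 / 299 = -3.68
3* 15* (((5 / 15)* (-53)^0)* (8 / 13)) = 120 / 13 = 9.23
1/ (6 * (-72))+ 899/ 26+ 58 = 519899/ 5616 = 92.57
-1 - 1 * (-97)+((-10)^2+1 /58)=11369 /58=196.02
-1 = -1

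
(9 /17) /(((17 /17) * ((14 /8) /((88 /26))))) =1584 /1547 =1.02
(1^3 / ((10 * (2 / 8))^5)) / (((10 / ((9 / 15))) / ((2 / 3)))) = 32 / 78125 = 0.00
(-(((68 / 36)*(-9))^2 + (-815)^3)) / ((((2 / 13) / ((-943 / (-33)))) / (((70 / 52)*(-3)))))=-8933514276715 / 22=-406068830759.77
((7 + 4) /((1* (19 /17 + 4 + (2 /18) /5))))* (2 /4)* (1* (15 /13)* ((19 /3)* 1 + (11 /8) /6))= 13253625 /1635712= 8.10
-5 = -5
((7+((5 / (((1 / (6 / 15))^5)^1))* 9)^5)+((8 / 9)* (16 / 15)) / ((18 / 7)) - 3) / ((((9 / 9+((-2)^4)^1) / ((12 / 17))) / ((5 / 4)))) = 101723534853893324 / 446491241455078125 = 0.23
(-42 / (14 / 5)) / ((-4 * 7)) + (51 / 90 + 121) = 122.10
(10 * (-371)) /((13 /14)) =-51940 /13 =-3995.38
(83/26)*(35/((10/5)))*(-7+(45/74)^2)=-105471835/284752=-370.40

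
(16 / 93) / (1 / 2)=0.34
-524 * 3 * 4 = -6288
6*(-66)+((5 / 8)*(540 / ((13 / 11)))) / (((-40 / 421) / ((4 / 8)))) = -789921 / 416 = -1898.85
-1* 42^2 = -1764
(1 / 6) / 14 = 1 / 84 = 0.01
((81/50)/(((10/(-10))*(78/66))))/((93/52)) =-594/775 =-0.77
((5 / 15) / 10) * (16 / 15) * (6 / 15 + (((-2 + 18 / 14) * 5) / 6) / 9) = 2524 / 212625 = 0.01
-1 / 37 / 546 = -0.00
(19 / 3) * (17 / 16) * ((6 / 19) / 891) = 17 / 7128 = 0.00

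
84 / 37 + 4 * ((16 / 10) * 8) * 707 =6697124 / 185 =36200.67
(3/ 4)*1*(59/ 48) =59/ 64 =0.92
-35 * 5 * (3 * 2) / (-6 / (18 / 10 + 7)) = 1540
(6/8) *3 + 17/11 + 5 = 387/44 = 8.80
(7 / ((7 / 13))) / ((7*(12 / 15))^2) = 325 / 784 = 0.41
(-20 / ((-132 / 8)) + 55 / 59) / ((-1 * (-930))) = 835 / 362142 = 0.00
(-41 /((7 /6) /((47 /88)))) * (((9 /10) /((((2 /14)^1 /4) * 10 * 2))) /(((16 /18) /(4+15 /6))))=-6087393 /35200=-172.94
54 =54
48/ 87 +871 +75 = 27450/ 29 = 946.55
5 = 5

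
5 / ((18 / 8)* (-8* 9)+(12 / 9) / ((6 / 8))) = -45 / 1442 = -0.03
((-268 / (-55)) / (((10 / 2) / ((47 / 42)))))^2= 39664804 / 33350625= 1.19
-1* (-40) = 40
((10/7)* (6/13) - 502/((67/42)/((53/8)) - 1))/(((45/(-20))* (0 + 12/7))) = -434998/2535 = -171.60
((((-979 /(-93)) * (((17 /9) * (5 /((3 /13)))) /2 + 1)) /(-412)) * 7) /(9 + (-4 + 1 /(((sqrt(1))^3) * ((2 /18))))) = -1134661 /4138128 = -0.27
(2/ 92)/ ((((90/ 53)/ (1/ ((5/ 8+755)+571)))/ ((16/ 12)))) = 424/ 32953365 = 0.00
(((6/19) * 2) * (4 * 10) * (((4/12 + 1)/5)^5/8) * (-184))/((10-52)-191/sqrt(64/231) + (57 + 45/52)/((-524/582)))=0.00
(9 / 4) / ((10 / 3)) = 0.68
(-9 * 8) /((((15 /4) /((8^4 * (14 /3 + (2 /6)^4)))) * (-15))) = 49676288 /2025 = 24531.50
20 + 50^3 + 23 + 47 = 125090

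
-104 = -104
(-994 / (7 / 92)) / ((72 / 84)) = -45724 / 3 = -15241.33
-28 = -28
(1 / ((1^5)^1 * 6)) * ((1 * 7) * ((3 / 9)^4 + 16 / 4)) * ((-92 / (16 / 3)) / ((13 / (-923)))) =3715075 / 648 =5733.14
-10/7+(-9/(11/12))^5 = -102854575886/1127357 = -91235.14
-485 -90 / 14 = -3440 / 7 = -491.43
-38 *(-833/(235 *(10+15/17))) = 538118/43475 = 12.38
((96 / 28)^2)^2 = 331776 / 2401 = 138.18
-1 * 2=-2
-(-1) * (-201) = -201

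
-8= -8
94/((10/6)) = 282/5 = 56.40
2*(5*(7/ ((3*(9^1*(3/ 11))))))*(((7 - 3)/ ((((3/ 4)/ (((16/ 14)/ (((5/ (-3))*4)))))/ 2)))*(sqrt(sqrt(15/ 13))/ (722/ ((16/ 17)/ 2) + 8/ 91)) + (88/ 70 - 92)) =-69872/ 81 - 39424*13^(3/ 4)*15^(1/ 4)/ 45238419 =-862.63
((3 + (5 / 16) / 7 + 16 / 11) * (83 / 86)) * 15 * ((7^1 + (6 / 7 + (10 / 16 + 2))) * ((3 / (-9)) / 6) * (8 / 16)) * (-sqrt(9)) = 1350302515 / 23733248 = 56.89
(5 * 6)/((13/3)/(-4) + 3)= 360/23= 15.65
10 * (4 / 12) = 10 / 3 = 3.33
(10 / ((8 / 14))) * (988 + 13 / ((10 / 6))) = 34853 / 2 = 17426.50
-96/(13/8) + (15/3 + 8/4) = -677/13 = -52.08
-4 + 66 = 62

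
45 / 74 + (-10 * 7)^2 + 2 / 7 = 2538663 / 518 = 4900.89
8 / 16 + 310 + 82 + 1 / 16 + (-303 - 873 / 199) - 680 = -1893921 / 3184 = -594.82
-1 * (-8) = 8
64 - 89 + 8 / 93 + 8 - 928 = -944.91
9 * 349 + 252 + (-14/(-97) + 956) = 421867/97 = 4349.14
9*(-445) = -4005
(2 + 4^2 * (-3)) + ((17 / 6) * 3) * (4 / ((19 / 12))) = -466 / 19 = -24.53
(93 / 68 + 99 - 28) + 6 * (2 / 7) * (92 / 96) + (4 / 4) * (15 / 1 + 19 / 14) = 6145 / 68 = 90.37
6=6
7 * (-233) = -1631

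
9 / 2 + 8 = 25 / 2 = 12.50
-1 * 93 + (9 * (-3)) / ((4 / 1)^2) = -94.69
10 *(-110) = -1100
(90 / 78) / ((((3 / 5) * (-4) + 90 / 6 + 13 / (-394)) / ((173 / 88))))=2556075 / 14161004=0.18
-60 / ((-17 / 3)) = 180 / 17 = 10.59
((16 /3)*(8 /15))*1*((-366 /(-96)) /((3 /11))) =5368 /135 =39.76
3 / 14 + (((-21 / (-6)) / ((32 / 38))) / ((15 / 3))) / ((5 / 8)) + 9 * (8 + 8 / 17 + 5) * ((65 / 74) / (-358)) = 24566749 / 19703425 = 1.25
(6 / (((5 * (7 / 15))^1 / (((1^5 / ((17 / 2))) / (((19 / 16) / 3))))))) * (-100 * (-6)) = 1036800 / 2261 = 458.56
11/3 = 3.67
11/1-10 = 1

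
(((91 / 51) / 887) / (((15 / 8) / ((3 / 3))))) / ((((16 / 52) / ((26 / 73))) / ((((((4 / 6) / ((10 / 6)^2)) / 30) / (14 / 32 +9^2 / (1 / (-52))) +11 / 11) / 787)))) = 3386640348 / 2146171692653125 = 0.00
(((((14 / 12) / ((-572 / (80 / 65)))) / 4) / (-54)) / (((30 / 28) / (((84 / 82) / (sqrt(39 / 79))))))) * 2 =686 * sqrt(3081) / 1203879105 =0.00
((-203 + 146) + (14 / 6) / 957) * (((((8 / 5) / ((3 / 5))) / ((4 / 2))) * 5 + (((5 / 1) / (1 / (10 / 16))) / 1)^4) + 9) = -27908536085 / 4409856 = -6328.67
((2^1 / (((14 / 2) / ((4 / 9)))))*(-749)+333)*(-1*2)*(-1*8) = 3806.22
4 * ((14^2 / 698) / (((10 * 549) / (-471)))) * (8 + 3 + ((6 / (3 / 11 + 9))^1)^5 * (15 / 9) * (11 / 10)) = -1469087944478 / 1360230105285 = -1.08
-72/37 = -1.95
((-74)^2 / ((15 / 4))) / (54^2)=5476 / 10935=0.50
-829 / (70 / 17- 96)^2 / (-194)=0.00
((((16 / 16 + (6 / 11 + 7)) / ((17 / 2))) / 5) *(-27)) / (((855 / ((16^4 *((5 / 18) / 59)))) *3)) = -6160384 / 9433215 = -0.65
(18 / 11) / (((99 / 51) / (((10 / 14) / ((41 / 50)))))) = 25500 / 34727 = 0.73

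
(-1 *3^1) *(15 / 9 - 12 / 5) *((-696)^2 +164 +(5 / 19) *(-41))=20254993 / 19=1066052.26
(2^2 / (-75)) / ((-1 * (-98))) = -2 / 3675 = -0.00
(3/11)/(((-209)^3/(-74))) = 222/100422619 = 0.00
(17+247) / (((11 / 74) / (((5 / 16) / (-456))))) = -185 / 152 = -1.22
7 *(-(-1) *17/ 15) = 119/ 15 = 7.93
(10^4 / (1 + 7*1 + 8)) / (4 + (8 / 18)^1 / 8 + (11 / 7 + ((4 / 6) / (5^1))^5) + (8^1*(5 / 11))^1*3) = 73089843750 / 1933795553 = 37.80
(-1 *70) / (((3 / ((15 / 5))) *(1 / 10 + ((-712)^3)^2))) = -700 / 1302806635376803841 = -0.00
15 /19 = 0.79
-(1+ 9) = -10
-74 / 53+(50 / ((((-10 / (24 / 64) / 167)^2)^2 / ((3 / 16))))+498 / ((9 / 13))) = 31547929548877 / 2084044800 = 15137.84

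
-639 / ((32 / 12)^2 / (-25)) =143775 / 64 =2246.48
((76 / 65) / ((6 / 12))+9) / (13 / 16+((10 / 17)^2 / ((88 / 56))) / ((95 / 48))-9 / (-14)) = 4985740144 / 688870195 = 7.24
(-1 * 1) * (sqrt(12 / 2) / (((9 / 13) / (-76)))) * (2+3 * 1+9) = 13832 * sqrt(6) / 9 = 3764.59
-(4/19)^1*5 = -20/19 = -1.05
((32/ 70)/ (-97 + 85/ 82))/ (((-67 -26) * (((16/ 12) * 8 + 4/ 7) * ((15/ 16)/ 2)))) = 10496/ 1079430075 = 0.00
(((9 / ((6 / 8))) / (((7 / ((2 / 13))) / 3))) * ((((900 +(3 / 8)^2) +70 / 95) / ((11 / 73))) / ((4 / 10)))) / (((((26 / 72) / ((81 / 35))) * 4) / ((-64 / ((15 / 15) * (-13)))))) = 2098708824204 / 22499477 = 93278.12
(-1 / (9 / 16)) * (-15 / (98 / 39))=520 / 49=10.61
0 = 0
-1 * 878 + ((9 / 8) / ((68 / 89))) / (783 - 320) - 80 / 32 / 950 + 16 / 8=-20960774713 / 23927840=-876.00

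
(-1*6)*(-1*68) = 408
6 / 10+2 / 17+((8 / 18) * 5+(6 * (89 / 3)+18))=152189 / 765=198.94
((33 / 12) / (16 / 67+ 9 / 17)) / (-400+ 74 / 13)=-14807 / 1631000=-0.01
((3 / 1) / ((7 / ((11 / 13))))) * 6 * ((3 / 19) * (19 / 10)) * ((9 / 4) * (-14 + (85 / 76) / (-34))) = -5701509 / 276640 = -20.61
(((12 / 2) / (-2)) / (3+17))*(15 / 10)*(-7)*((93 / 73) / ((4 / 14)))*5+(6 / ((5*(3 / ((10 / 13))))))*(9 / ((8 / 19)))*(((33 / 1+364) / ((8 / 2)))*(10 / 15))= 470.29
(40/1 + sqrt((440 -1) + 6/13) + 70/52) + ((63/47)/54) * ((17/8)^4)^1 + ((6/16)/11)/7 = sqrt(74269)/13 + 48396405023/1156227072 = 62.82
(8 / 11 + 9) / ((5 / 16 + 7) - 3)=1712 / 759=2.26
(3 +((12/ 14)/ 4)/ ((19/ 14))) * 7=420/ 19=22.11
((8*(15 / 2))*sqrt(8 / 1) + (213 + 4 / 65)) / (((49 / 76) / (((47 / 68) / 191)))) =107160*sqrt(2) / 159103 + 12367157 / 10341695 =2.15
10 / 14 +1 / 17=0.77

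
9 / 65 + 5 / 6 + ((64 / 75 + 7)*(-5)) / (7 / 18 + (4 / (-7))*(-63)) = -27407 / 255450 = -0.11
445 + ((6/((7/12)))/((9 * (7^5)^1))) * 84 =7479211/16807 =445.01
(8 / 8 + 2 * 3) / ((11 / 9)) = 63 / 11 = 5.73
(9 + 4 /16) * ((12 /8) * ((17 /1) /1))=1887 /8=235.88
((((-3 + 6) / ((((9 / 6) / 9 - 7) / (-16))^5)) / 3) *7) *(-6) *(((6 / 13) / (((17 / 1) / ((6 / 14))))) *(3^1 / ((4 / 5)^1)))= -3302259425280 / 25604220421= -128.97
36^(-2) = 1/ 1296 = 0.00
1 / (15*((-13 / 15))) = -1 / 13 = -0.08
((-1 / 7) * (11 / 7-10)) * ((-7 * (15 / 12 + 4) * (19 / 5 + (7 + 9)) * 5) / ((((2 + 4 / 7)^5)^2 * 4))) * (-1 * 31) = 5683119534631 / 2115832430592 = 2.69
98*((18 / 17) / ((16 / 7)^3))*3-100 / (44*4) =4882879 / 191488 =25.50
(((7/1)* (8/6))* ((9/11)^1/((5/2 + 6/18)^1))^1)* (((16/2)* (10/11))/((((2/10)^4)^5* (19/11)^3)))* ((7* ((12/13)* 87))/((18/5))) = 85863647460937500000000/1515839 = 56644305537024380.56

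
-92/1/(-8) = 23/2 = 11.50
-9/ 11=-0.82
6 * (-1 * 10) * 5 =-300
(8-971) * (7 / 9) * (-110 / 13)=82390 / 13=6337.69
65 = 65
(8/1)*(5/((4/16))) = 160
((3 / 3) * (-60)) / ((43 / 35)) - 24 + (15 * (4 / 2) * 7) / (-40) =-13431 / 172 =-78.09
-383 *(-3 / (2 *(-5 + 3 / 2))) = -1149 / 7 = -164.14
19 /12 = 1.58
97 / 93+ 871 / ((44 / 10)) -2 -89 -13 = 194365 / 2046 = 95.00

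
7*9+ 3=66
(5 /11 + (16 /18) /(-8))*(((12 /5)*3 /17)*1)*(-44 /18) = -16 /45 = -0.36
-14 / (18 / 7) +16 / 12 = -37 / 9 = -4.11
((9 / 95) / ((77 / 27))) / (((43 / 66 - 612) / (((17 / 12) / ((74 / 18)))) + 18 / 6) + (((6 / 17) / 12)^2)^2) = -2922566832 / 155818090680805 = -0.00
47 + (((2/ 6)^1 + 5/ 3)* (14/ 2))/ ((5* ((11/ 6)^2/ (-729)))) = -338981/ 605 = -560.30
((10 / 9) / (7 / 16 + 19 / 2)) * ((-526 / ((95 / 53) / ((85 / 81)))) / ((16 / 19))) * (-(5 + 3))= 327.10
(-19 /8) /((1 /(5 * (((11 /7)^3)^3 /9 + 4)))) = -362014366585 /2905459704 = -124.60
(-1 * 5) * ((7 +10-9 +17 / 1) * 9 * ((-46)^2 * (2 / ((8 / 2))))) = -1190250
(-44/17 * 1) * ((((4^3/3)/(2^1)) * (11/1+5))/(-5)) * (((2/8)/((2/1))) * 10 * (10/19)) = 56320/969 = 58.12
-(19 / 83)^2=-361 / 6889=-0.05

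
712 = 712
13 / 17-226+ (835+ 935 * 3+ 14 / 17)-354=52047 / 17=3061.59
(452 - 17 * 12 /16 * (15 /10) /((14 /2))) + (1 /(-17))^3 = 123606111 /275128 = 449.27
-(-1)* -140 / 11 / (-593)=0.02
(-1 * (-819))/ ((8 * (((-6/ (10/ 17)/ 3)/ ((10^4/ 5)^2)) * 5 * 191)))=-409500000/ 3247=-126116.42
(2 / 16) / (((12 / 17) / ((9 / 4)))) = 51 / 128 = 0.40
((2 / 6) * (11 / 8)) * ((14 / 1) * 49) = 3773 / 12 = 314.42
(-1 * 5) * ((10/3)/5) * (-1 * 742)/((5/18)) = 8904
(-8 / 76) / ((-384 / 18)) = 3 / 608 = 0.00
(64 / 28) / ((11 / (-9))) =-144 / 77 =-1.87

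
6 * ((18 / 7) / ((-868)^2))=27 / 1318492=0.00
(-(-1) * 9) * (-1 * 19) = -171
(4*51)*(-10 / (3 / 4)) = -2720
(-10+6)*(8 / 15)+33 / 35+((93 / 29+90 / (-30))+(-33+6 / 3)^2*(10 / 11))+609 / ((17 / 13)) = 152416300 / 113883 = 1338.36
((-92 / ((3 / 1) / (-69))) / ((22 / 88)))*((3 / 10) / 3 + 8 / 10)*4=152352 / 5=30470.40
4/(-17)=-4/17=-0.24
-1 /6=-0.17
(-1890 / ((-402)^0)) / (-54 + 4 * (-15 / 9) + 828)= -2835 / 1151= -2.46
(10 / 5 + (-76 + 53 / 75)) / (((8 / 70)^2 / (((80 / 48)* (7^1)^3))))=-461940395 / 144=-3207919.41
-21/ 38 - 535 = -20351/ 38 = -535.55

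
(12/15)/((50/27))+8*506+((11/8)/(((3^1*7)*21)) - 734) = 1461665887/441000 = 3314.44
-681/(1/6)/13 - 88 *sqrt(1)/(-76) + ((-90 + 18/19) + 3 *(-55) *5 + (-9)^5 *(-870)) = 12688736491/247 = 51371402.80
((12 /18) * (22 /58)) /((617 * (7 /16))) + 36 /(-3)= -4508684 /375753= -12.00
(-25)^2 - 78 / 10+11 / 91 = 280881 / 455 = 617.32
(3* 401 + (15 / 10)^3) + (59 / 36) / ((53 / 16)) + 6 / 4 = 4611139 / 3816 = 1208.37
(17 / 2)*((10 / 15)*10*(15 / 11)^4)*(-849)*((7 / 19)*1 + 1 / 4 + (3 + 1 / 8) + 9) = -2358848334375 / 1112716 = -2119901.52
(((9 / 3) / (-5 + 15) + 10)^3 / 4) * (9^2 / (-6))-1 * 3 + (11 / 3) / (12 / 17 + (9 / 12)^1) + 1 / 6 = -796665983 / 216000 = -3688.27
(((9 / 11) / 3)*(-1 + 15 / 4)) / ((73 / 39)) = 117 / 292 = 0.40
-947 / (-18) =947 / 18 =52.61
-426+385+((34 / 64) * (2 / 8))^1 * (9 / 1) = -5095 / 128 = -39.80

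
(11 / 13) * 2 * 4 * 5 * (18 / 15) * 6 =3168 / 13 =243.69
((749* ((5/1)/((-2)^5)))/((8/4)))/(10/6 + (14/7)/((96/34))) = -3745/152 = -24.64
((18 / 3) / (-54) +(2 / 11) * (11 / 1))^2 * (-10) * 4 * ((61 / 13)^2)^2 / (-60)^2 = -4001448049 / 208209690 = -19.22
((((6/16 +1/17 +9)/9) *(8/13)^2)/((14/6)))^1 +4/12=10125/20111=0.50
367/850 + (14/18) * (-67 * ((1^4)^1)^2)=-51.68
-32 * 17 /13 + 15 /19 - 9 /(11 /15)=-144896 /2717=-53.33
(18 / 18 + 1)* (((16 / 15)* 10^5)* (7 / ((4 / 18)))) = 6720000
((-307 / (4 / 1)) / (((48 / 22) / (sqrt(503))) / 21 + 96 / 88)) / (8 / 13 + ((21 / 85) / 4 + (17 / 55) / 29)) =-451372119737 / 4412696556 + 128194297*sqrt(503) / 6619044834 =-101.86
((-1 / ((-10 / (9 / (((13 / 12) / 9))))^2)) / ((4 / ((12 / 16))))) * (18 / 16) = -1594323 / 135200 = -11.79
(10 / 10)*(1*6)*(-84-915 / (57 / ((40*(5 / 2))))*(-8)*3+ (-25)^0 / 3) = 4382462 / 19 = 230655.89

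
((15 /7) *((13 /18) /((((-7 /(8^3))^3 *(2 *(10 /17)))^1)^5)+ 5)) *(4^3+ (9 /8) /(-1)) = -197458305871595641218621835315246606305466211743 /498493958544015000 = -396109727083404304850859700000.00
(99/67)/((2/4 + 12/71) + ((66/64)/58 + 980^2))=4348608/2826456660167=0.00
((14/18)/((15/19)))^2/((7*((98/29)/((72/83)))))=41876/1176525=0.04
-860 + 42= -818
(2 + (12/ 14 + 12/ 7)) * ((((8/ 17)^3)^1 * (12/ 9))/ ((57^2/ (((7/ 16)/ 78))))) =0.00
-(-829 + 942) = -113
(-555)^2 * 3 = 924075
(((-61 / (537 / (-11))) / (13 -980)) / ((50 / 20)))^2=1800964 / 6741266996025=0.00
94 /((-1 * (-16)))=47 /8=5.88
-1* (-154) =154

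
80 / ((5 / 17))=272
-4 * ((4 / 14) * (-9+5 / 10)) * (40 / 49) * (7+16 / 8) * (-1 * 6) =-146880 / 343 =-428.22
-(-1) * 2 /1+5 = 7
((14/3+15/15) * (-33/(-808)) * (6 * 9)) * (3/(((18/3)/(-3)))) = -15147/808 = -18.75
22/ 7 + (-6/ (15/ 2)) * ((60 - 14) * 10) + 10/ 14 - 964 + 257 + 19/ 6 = -44855/ 42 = -1067.98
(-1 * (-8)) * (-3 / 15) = -8 / 5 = -1.60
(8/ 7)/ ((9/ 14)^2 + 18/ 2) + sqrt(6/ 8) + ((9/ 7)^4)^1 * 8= sqrt(3)/ 2 + 97378184/ 4429845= 22.85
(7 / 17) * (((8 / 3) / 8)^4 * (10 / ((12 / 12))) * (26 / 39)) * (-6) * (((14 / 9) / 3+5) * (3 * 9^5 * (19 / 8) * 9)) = -72232965 / 17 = -4248997.94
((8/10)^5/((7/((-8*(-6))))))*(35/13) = 49152/8125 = 6.05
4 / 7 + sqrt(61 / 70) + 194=sqrt(4270) / 70 + 1362 / 7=195.50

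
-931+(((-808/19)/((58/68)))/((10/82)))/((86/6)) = -113669971/118465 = -959.52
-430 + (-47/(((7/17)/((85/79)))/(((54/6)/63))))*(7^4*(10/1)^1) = -33312320/79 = -421674.94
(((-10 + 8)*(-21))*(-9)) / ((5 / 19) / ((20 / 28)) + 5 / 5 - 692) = 133 / 243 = 0.55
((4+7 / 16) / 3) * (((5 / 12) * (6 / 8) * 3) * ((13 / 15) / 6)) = 923 / 4608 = 0.20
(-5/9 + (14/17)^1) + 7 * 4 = 28.27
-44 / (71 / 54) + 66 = 32.54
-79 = -79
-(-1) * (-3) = -3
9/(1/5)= 45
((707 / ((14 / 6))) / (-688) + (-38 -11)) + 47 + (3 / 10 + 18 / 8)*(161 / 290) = -511129 / 498800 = -1.02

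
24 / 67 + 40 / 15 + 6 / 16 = 5467 / 1608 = 3.40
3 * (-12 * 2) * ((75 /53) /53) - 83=-238547 /2809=-84.92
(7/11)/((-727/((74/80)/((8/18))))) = -2331/1279520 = -0.00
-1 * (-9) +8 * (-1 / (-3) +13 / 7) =557 / 21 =26.52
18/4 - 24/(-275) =2523/550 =4.59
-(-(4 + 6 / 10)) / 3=23 / 15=1.53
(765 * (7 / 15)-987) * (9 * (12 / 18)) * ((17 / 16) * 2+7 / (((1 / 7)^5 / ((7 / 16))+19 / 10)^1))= -21957.82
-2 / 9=-0.22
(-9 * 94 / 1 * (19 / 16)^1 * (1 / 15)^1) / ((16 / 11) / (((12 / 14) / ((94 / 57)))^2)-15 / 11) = -861703029 / 51729640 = -16.66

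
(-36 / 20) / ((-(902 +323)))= 9 / 6125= 0.00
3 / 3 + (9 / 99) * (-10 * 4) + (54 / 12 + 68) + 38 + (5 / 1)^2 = 2923 / 22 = 132.86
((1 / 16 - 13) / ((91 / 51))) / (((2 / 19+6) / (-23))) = 4613409 / 168896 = 27.32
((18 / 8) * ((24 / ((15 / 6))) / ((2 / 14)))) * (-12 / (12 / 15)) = -2268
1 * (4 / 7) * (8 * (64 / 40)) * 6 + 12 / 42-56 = -11.83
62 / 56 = 31 / 28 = 1.11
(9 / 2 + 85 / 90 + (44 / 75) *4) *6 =3506 / 75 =46.75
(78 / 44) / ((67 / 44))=78 / 67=1.16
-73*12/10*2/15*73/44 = -5329/275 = -19.38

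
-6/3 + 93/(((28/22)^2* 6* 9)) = -3305/3528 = -0.94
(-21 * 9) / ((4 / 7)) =-1323 / 4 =-330.75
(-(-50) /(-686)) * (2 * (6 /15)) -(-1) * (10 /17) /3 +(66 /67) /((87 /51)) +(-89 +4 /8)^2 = 1064935455875 /135955596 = 7832.97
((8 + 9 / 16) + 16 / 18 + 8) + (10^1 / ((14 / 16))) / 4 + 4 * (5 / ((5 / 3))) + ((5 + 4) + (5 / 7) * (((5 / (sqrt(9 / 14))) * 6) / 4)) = 25 * sqrt(14) / 14 + 41639 / 1008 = 47.99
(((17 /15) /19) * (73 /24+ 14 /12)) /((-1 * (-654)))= 1717 /4473360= 0.00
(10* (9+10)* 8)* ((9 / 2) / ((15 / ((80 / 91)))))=36480 / 91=400.88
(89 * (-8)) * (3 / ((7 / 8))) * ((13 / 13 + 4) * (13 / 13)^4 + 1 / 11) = -136704 / 11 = -12427.64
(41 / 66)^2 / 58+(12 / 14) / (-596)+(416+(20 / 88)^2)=109635920885 / 263511864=416.06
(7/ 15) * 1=7/ 15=0.47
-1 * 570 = -570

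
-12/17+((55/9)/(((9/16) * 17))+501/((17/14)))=568042/1377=412.52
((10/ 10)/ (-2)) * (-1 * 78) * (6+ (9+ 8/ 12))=611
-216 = -216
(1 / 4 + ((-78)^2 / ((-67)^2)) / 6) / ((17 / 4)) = 8545 / 76313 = 0.11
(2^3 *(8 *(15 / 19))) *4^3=61440 / 19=3233.68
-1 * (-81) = 81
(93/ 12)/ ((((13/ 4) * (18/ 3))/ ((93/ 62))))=31/ 52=0.60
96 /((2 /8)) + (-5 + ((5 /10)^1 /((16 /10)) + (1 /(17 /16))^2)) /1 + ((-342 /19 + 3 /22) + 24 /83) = 1530893389 /4221712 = 362.62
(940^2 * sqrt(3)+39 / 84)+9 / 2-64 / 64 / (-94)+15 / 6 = 1530447.57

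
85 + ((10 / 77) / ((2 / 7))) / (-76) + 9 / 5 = 362799 / 4180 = 86.79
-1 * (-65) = 65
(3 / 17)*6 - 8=-118 / 17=-6.94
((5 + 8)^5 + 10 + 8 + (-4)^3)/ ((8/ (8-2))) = 1113741/ 4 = 278435.25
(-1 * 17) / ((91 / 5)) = -85 / 91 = -0.93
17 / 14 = 1.21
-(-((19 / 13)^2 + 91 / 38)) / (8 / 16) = 29097 / 3211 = 9.06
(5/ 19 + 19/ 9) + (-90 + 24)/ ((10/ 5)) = -5237/ 171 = -30.63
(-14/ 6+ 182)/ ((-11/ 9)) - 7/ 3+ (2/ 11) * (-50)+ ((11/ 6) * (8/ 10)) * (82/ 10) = -120778/ 825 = -146.40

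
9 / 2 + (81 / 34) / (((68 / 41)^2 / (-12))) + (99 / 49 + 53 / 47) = -248455345 / 90517112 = -2.74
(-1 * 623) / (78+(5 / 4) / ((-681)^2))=-165098916 / 20670491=-7.99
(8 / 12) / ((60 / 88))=44 / 45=0.98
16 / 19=0.84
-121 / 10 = -12.10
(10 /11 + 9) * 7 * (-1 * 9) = -6867 /11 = -624.27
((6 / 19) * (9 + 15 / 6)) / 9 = 23 / 57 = 0.40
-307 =-307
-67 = -67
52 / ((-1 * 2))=-26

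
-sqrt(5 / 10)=-sqrt(2) / 2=-0.71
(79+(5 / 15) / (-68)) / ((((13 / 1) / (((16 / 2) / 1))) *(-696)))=-16115 / 230724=-0.07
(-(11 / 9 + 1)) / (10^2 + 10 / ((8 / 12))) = -4 / 207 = -0.02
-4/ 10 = -2/ 5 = -0.40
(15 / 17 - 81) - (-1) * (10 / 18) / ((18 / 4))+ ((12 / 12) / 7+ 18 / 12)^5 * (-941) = -8399178885899 / 740583648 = -11341.30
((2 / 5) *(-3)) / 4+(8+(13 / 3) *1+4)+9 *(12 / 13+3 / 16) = 81209 / 3120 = 26.03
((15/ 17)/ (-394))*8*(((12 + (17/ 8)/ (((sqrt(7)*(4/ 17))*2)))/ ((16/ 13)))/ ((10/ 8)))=-468/ 3349 - 663*sqrt(7)/ 88256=-0.16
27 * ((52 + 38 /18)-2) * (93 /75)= 43617 /25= 1744.68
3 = 3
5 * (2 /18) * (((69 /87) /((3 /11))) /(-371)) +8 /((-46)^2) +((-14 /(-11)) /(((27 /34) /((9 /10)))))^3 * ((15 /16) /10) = 28714606521247 /102267915403500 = 0.28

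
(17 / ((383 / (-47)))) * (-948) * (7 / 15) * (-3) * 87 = -461288268 / 1915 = -240881.60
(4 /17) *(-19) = -4.47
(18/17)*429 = 7722/17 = 454.24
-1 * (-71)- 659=-588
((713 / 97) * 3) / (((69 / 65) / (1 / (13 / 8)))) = 1240 / 97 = 12.78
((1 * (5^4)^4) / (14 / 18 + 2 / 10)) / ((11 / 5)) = 34332275390625 / 484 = 70934453286.42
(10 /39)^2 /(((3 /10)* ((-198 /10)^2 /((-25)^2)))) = 15625000 /44721963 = 0.35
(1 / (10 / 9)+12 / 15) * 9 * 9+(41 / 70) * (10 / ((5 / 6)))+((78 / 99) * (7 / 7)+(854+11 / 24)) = 9239767 / 9240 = 999.97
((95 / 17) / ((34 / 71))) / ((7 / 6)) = 20235 / 2023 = 10.00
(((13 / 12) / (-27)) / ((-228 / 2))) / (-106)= -13 / 3915216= -0.00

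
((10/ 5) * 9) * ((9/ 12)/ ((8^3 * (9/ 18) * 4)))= 0.01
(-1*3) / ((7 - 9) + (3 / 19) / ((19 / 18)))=1083 / 668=1.62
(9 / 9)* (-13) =-13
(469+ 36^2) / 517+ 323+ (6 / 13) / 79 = 173315514 / 530959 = 326.42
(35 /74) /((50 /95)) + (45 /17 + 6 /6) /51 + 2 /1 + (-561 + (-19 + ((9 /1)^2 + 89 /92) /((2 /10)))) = -123357752 /737817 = -167.19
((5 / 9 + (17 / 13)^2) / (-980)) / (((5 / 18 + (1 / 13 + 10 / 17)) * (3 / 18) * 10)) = -87873 / 59734675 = -0.00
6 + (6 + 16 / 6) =44 / 3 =14.67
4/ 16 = 1/ 4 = 0.25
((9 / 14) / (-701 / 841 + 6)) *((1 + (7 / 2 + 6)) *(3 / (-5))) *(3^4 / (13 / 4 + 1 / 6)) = -16553403 / 890725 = -18.58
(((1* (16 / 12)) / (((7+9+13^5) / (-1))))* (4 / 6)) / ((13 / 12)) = -32 / 14481051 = -0.00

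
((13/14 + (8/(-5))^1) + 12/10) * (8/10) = 74/175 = 0.42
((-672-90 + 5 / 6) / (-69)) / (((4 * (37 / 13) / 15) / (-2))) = -296855 / 10212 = -29.07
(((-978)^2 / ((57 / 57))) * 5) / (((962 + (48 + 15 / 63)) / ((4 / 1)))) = 80344656 / 4243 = 18935.81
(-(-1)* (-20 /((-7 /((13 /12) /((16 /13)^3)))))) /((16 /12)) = 142805 /114688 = 1.25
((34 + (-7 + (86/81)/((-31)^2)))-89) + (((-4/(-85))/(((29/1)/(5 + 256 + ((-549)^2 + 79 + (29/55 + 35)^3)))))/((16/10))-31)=3300978691533049/12769485225750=258.51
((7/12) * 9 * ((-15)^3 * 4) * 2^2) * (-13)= 3685500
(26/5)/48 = 0.11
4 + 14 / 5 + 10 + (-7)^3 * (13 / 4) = -21959 / 20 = -1097.95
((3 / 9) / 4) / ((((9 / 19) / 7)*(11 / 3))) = 133 / 396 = 0.34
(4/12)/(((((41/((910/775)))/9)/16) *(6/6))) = 1.37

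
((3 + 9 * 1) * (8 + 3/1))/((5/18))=2376/5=475.20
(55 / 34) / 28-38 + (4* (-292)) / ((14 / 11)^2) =-5057999 / 6664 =-759.00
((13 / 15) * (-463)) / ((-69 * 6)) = 6019 / 6210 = 0.97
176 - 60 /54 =1574 /9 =174.89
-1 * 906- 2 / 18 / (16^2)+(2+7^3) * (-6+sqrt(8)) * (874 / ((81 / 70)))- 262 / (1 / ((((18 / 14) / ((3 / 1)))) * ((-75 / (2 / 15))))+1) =-4038770283275 / 2581248+14071400 * sqrt(2) / 27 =-827622.25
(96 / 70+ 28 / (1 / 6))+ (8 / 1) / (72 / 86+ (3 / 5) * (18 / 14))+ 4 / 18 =174.57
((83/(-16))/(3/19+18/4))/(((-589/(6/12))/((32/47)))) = 166/257889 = 0.00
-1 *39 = -39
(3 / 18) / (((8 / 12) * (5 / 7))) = 7 / 20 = 0.35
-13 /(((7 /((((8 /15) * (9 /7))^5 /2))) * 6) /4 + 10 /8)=-34504704 /370970885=-0.09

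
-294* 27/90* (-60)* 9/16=11907/4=2976.75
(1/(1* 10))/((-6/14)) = -7/30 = -0.23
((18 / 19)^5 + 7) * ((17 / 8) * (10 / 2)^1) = 1633892185 / 19808792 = 82.48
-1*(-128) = 128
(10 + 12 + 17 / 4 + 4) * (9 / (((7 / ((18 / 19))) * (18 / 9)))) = 9801 / 532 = 18.42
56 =56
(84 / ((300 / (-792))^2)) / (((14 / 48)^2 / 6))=180652032 / 4375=41291.89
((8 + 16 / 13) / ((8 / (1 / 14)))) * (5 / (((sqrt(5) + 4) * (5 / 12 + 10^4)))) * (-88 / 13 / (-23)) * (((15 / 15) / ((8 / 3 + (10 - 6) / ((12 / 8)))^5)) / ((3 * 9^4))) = 5 / 96295139426304 - 5 * sqrt(5) / 385180557705216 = 0.00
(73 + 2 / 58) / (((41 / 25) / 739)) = 39130050 / 1189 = 32910.05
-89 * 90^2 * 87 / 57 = -20906100 / 19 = -1100321.05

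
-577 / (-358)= 1.61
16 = 16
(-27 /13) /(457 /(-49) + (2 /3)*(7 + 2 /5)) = 19845 /41977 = 0.47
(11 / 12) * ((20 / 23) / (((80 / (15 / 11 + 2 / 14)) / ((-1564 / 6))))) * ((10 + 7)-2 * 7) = -493 / 42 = -11.74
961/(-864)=-961/864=-1.11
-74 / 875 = -0.08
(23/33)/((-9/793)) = -18239/297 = -61.41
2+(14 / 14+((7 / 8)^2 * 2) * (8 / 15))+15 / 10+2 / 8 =167 / 30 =5.57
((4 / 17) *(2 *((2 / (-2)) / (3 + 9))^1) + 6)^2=92416 / 2601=35.53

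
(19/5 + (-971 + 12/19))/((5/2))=-183648/475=-386.63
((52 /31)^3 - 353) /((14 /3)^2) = -93380535 /5839036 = -15.99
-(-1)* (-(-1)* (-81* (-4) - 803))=-479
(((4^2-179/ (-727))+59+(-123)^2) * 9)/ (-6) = -33160461/ 1454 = -22806.37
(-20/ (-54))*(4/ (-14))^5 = -320/ 453789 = -0.00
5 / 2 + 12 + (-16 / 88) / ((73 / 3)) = 14.49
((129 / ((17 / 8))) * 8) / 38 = 4128 / 323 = 12.78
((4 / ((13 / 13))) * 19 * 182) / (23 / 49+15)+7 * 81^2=17745217 / 379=46821.15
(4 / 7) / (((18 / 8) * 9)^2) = 0.00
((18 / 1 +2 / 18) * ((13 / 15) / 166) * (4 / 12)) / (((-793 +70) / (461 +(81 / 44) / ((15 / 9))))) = -215423897 / 10693603800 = -0.02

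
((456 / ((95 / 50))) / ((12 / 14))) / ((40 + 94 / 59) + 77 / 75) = 6.57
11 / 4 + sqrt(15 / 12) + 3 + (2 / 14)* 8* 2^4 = sqrt(5) / 2 + 673 / 28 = 25.15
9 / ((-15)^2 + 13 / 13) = 9 / 226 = 0.04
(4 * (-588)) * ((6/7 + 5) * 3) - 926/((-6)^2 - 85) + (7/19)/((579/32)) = -22267619170/539049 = -41309.08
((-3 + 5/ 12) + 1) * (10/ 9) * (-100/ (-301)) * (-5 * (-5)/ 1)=-118750/ 8127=-14.61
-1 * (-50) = 50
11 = 11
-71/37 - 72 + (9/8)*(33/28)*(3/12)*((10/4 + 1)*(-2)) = -76.24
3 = 3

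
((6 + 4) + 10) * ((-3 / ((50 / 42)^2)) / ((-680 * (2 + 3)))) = 1323 / 106250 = 0.01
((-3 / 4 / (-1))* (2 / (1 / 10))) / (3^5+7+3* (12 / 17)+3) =255 / 4337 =0.06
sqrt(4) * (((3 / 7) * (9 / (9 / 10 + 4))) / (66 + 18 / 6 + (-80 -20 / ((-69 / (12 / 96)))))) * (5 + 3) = -596160 / 518959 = -1.15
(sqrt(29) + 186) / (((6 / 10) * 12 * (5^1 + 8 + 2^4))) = 5 * sqrt(29) / 1044 + 155 / 174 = 0.92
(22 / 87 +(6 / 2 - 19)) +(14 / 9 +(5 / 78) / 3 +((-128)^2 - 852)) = 35101331 / 2262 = 15517.83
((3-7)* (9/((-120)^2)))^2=1/160000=0.00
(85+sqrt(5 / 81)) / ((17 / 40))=40 * sqrt(5) / 153+200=200.58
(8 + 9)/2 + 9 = 17.50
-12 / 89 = -0.13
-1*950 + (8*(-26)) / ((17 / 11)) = -1084.59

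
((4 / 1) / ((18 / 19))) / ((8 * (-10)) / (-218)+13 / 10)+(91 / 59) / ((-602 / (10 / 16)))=1680257695 / 663800976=2.53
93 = 93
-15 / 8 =-1.88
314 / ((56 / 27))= 4239 / 28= 151.39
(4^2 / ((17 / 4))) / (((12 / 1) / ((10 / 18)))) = 80 / 459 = 0.17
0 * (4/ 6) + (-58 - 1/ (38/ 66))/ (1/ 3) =-3405/ 19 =-179.21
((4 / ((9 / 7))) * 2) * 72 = 448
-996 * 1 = -996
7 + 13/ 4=41/ 4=10.25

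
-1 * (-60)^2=-3600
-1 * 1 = -1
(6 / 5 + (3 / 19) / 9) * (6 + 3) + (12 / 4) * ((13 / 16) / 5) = 17397 / 1520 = 11.45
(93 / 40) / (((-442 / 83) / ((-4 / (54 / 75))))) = 12865 / 5304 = 2.43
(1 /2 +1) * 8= 12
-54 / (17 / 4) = -216 / 17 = -12.71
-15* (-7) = 105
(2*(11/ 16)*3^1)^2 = 1089/ 64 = 17.02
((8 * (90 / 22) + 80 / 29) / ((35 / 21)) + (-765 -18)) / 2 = -242985 / 638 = -380.85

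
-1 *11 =-11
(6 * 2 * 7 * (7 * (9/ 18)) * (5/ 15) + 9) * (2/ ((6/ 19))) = 2033/ 3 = 677.67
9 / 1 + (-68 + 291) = 232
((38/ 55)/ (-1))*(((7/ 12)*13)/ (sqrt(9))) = -1729/ 990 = -1.75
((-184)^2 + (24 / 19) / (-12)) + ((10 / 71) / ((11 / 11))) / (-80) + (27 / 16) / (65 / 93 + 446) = 30357367598881 / 896664112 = 33855.90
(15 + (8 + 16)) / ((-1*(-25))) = 39 / 25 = 1.56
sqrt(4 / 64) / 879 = 1 / 3516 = 0.00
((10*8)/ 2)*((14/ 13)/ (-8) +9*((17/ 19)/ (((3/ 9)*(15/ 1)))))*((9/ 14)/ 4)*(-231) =-2165427/ 988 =-2191.73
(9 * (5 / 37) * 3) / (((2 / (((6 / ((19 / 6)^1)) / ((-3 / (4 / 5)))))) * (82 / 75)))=-24300 / 28823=-0.84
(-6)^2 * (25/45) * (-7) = -140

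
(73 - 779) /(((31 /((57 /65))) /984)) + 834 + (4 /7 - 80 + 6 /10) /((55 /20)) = -2924104094 /155155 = -18846.34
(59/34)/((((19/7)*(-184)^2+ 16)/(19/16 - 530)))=-3494393/349996544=-0.01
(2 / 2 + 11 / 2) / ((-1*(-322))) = 13 / 644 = 0.02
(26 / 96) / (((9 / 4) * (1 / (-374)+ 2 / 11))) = 2431 / 3618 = 0.67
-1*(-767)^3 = 451217663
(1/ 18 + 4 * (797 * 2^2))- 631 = 218179/ 18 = 12121.06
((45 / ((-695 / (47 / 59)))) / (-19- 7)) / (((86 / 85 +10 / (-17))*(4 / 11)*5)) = 8789 / 3411616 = 0.00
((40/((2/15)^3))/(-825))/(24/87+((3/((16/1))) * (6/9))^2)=-417600/5951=-70.17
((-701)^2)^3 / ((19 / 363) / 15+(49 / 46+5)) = 29721027775171206724470 / 1520029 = 19552934697411172.24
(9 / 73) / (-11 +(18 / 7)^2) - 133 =-2087876 / 15695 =-133.03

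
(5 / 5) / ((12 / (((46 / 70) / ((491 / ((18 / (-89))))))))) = -69 / 3058930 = -0.00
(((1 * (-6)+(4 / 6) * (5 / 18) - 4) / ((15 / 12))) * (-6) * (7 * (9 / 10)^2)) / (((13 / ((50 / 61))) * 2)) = 6678 / 793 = 8.42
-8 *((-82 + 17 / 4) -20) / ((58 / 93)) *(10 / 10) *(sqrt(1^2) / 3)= 12121 / 29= 417.97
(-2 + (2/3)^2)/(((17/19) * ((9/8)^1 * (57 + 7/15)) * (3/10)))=-53200/593487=-0.09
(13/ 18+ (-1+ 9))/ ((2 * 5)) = 0.87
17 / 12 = 1.42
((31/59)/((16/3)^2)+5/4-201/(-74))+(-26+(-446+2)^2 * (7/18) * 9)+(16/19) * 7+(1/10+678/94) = 1721644996907107/2495256320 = 689967.19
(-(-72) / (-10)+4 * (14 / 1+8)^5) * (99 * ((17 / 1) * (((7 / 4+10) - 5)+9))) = 2732171282379 / 5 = 546434256475.80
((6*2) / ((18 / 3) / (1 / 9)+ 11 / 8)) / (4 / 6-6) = -18 / 443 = -0.04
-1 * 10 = -10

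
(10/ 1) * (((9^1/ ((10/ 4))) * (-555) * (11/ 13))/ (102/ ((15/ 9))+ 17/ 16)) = -17582400/ 64753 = -271.53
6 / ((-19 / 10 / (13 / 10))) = -78 / 19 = -4.11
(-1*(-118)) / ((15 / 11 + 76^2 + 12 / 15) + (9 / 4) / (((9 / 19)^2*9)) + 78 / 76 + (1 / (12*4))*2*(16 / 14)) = 279667080 / 13699780513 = 0.02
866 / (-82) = -10.56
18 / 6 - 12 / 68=2.82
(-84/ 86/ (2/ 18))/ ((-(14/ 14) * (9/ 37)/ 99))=153846/ 43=3577.81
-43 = -43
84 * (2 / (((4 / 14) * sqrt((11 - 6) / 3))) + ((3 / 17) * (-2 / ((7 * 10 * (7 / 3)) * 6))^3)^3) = -81 / 285728428804786997750000000 + 588 * sqrt(15) / 5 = 455.46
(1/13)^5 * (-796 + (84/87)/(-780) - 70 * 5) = -6480637/2099661915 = -0.00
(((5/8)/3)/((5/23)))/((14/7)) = 23/48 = 0.48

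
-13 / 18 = -0.72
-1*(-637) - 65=572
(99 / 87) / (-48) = -11 / 464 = -0.02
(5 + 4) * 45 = 405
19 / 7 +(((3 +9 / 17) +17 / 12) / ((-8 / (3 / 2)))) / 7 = 2.58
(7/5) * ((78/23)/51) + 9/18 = 2319/3910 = 0.59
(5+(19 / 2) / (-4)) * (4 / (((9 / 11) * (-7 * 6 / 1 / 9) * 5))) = -11 / 20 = -0.55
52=52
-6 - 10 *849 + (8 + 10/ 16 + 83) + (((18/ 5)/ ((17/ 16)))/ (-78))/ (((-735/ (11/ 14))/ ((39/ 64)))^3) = -472309463377560925183/ 56198047252480000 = -8404.37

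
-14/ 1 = -14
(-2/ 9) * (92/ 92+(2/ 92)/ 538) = -24749/ 111366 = -0.22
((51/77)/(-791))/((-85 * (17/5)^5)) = 1875/86479230299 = 0.00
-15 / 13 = -1.15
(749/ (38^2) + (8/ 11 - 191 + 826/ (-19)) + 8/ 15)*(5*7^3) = -19016524709/ 47652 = -399070.86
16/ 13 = 1.23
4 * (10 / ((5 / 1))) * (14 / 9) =112 / 9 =12.44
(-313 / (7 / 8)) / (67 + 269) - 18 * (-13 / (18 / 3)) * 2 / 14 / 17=-3683 / 4998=-0.74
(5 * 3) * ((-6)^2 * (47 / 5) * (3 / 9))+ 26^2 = 2368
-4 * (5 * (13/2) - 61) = 114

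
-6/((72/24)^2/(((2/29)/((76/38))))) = -0.02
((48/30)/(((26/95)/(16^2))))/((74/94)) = 914432/481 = 1901.11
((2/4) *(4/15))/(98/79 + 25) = 158/31095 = 0.01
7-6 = 1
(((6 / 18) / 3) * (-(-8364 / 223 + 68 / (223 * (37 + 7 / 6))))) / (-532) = -7599 / 970273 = -0.01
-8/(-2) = 4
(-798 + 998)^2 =40000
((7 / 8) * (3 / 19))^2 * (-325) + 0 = -143325 / 23104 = -6.20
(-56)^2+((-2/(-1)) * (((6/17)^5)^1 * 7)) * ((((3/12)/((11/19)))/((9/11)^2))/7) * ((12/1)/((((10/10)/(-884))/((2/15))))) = 1305435968/417605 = 3126.01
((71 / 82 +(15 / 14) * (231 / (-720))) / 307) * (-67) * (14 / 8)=-321265 / 1611136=-0.20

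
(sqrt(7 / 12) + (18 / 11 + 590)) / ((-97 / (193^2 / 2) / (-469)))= 17469781 *sqrt(21) / 1164 + 56846667374 / 1067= 53345878.71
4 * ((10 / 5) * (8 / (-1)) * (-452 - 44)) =31744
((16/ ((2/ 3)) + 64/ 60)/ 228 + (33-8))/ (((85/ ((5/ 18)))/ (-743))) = -15951467/ 261630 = -60.97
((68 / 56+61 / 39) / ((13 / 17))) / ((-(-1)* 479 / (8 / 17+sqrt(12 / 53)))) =6068 / 1699971+25789* sqrt(159) / 90098463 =0.01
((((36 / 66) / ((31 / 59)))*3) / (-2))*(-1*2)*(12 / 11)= 12744 / 3751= 3.40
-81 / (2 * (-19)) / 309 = 27 / 3914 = 0.01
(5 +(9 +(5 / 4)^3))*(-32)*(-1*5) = 5105 / 2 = 2552.50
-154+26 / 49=-7520 / 49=-153.47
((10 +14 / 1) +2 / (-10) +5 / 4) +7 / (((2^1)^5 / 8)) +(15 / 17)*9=2953 / 85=34.74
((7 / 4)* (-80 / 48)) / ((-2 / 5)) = 175 / 24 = 7.29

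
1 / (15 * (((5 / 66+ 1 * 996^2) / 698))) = 15356 / 327365305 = 0.00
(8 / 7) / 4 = 2 / 7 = 0.29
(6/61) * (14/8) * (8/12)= 7/61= 0.11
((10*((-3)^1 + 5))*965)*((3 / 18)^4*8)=9650 / 81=119.14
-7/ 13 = -0.54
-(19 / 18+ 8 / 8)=-37 / 18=-2.06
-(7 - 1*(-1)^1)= -8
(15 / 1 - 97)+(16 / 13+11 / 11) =-1037 / 13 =-79.77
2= 2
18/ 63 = 2/ 7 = 0.29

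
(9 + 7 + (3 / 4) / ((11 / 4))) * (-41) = -7339 / 11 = -667.18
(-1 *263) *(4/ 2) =-526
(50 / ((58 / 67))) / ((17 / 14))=23450 / 493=47.57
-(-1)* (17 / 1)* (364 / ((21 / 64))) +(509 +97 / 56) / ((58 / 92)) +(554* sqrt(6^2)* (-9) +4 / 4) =-24959759 / 2436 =-10246.21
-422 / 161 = -2.62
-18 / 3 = -6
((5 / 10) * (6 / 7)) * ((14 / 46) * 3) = 9 / 23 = 0.39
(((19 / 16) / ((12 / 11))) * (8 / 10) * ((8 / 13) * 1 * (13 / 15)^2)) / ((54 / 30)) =2717 / 12150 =0.22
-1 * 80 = -80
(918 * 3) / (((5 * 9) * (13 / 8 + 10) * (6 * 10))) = 68 / 775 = 0.09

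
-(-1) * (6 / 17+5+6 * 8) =907 / 17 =53.35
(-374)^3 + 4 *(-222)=-52314512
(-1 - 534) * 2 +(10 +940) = -120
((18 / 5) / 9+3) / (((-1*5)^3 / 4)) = -68 / 625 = -0.11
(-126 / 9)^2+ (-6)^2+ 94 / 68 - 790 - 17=-19503 / 34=-573.62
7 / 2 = 3.50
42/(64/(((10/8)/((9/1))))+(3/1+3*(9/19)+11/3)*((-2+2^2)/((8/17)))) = 47880/564497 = 0.08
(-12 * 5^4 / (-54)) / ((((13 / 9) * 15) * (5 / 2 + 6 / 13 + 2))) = 500 / 387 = 1.29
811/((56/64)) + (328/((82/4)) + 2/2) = 6607/7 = 943.86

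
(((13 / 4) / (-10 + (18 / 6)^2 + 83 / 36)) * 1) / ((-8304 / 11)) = -429 / 130096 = -0.00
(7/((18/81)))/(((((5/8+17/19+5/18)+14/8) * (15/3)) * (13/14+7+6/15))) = 603288/2829299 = 0.21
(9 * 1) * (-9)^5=-531441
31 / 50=0.62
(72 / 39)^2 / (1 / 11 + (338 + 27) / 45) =0.42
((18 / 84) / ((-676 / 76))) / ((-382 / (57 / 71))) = 3249 / 64170652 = 0.00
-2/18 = -1/9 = -0.11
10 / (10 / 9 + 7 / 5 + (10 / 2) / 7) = 1575 / 508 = 3.10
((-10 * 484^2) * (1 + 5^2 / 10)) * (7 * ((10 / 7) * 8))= -655916800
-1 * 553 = -553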